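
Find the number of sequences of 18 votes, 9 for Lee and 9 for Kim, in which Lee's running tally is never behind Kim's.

Reading a vote for the leader as '(' and for the other as ')' turns such a sequence into a balanced string of 9 pairs, so the count is C_9.
C_9 = C(18,9)/10 = 48620/10 = 4862.

4862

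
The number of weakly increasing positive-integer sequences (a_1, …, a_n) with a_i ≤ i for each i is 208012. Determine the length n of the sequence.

12

Such sub-staircase sequences of length n are counted by C_n. Since C_12 = 208012, the index is 12.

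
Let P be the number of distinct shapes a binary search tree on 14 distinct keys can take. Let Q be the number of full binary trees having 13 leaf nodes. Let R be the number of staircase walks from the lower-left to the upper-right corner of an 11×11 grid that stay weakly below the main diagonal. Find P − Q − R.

2407642

Rooted binary trees with 14 nodes (each child slot possibly empty) number C_14. So P = C_14 = 2674440.
Full binary trees with 13 leaves have 13−1 = 12 internal nodes, so there are C_12 of them. So Q = C_12 = 208012.
Monotone paths in an n×n grid that stay weakly below the diagonal are counted by C_n; here n = 11. So R = C_11 = 58786.
P − Q − R = 2674440 − 208012 − 58786 = 2407642.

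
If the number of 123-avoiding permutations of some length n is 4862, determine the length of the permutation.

Permutations of [n] avoiding a fixed length-3 pattern are counted by C_n; 4862 = C_9.

9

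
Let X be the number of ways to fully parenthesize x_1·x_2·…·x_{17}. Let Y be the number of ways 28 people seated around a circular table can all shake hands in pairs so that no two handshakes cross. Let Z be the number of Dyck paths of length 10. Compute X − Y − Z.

Parenthesizations of m factors correspond to full binary trees with m leaves, counted by C_{m−1}; m = 17 gives C_16. So X = C_16 = 35357670.
With 28 = 2·14 people, non-crossing handshake pairings are non-crossing perfect matchings on a circle, counted by C_14. So Y = C_14 = 2674440.
Dyck paths of semilength n (length 2n) are counted by C_n; here n = 5. So Z = C_5 = 42.
X − Y − Z = 35357670 − 2674440 − 42 = 32683188.

32683188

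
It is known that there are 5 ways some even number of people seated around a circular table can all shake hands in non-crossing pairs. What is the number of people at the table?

6

Non-crossing handshake pairings of 2n people are counted by C_n; 5 = C_3.
So n = 3, and there are 2n = 6 people.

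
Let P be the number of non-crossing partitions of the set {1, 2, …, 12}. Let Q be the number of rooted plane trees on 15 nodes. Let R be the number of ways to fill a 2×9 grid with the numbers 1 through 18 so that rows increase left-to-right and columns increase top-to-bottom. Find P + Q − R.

The non-crossing partitions of [12] form a lattice of size C_12. So P = C_12 = 208012.
A rooted plane tree on 15 nodes has 14 edges, and such trees are counted by C_14. So Q = C_14 = 2674440.
By the hook-length formula (or a Dyck-path bijection), SYT of shape 2×9 number C_9. So R = C_9 = 4862.
P + Q − R = 208012 + 2674440 − 4862 = 2877590.

2877590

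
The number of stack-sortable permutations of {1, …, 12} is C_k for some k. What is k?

12

Stack-sortable permutations are exactly the 231-avoiding ones, counted by C_n; here n = 12.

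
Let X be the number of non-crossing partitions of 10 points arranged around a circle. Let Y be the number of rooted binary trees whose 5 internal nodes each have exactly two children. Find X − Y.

16754

Non-crossing partitions of an n-element set are counted by C_n; here n = 10. So X = C_10 = 16796.
Full binary trees with n internal nodes are counted by C_n; here n = 5. So Y = C_5 = 42.
X − Y = 16796 − 42 = 16754.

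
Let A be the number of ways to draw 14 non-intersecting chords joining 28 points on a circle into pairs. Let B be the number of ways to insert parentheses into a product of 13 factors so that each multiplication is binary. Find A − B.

2466428

Pairing 28 circle points by 14 non-crossing chords gives C_14 matchings. So A = C_14 = 2674440.
Bracketing 13 factors into binary products is counted by C_{13−1} = C_12. So B = C_12 = 208012.
A − B = 2674440 − 208012 = 2466428.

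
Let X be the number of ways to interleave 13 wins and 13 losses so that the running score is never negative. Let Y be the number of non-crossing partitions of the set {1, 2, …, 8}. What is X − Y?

Reading a vote for the leader as '(' and for the other as ')' turns such a sequence into a balanced string of 13 pairs, so the count is C_13. So X = C_13 = 742900.
Non-crossing partitions of an n-element set are counted by C_n; here n = 8. So Y = C_8 = 1430.
X − Y = 742900 − 1430 = 741470.

741470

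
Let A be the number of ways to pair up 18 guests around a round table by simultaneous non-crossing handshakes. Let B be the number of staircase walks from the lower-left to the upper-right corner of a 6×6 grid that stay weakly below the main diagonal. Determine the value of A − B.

With 18 = 2·9 people, non-crossing handshake pairings are non-crossing perfect matchings on a circle, counted by C_9. So A = C_9 = 4862.
Monotone paths in an n×n grid that stay weakly below the diagonal are counted by C_n; here n = 6. So B = C_6 = 132.
A − B = 4862 − 132 = 4730.

4730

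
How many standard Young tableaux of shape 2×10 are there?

16796

By the hook-length formula (or a Dyck-path bijection), SYT of shape 2×10 number C_10.
C_10 = 16796.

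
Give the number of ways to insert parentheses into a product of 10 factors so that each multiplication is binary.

Ways to associate a product of 10 factors correspond to binary trees on 10 leaves, so the count is C_9.
C_9 = C(18,9)/10 = 48620/10 = 4862.

4862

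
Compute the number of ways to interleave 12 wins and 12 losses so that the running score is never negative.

208012

Ballot sequences with n votes each where one side never trails are Dyck words, counted by C_n; here n = 12.
C_12 = 208012.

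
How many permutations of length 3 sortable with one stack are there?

5

By Knuth's characterisation, the stack-sortable permutations of length 3 are the 231-avoiders, numbering C_3.
C_3 = C(6,3)/4 = 20/4 = 5.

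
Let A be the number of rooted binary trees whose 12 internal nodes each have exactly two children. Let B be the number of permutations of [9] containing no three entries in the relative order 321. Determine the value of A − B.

Full binary trees with n internal nodes are counted by C_n; here n = 12. So A = C_12 = 208012.
Permutations of [n] avoiding any single length-3 pattern are counted by C_n; here n = 9. So B = C_9 = 4862.
A − B = 208012 − 4862 = 203150.

203150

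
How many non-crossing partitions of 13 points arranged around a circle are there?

742900

Non-crossing partitions of an n-element set are counted by C_n; here n = 13.
C_13 = C(26,13)/14 = 10400600/14 = 742900.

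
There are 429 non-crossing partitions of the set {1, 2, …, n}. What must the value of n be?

Non-crossing partitions of [n] are counted by C_n, and C_7 = 429.

7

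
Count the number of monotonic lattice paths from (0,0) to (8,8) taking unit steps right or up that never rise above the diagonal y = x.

1430

Monotone paths in an n×n grid that stay weakly below the diagonal are counted by C_n; here n = 8.
C_8 = C(16,8)/9 = 12870/9 = 1430.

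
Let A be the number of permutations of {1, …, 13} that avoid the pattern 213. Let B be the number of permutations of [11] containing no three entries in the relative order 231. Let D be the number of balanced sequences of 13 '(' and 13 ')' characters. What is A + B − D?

For any fixed pattern of length 3, the pattern-avoiding permutations of [13] number C_13. So A = C_13 = 742900.
For any fixed pattern of length 3, the pattern-avoiding permutations of [11] number C_11. So B = C_11 = 58786.
With 13 pairs the number of balanced bracket strings is the Catalan number C_13. So D = C_13 = 742900.
A + B − D = 742900 + 58786 − 742900 = 58786.

58786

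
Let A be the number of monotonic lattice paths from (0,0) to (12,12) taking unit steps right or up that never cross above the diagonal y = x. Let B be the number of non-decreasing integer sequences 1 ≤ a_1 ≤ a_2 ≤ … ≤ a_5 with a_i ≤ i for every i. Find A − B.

207970

Monotone paths in an n×n grid that stay weakly below the diagonal are counted by C_n; here n = 12. So A = C_12 = 208012.
Weakly increasing sequences with a_i ≤ i biject with Dyck paths of semilength 5, so there are C_5. So B = C_5 = 42.
A − B = 208012 − 42 = 207970.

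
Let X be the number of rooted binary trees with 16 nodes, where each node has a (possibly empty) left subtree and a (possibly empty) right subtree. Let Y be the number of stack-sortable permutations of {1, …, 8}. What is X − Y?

35356240

Rooted binary trees with 16 nodes (each child slot possibly empty) number C_16. So X = C_16 = 35357670.
Stack-sortable permutations are exactly the 231-avoiding ones, counted by C_n; here n = 8. So Y = C_8 = 1430.
X − Y = 35357670 − 1430 = 35356240.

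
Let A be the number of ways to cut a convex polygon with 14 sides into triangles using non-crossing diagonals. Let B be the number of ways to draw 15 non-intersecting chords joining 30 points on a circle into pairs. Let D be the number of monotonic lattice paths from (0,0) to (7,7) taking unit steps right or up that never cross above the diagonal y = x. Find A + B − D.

The number of triangulations of a 14-gon is the Catalan number C_12 (index = sides − 2). So A = C_12 = 208012.
Non-crossing perfect matchings of 2n points on a circle are counted by C_n; with 30 points, n = 15. So B = C_15 = 9694845.
Sub-diagonal monotone paths from (0,0) to (7,7) biject with Dyck paths of semilength 7, giving C_7. So D = C_7 = 429.
A + B − D = 208012 + 9694845 − 429 = 9902428.

9902428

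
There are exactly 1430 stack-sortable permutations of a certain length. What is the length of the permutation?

8

Stack-sortable permutations of [n] are counted by C_n; 1430 = C_8.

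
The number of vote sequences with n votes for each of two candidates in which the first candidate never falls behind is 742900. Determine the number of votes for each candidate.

13

Such ballot sequences with n votes each are counted by C_n; 742900 = C_13.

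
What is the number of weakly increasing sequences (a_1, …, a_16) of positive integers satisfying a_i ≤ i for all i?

Such sub-staircase sequences of length n are counted by C_n; here n = 16.
C_16 = C(32,16)/17 = 601080390/17 = 35357670.

35357670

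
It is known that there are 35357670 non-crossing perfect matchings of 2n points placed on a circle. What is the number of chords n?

Non-crossing pairings of 2n points on a circle are counted by C_n. Since C_16 = 35357670, the index is 16.

16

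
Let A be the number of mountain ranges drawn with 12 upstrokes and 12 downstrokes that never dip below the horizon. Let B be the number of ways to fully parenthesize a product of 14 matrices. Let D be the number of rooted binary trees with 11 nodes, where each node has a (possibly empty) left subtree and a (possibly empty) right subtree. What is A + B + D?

1009698

Paths of 12 up- and 12 down-steps that never dip below the axis are Dyck paths; their count is C_12. So A = C_12 = 208012.
Bracketing 14 factors into binary products is counted by C_{14−1} = C_13. So B = C_13 = 742900.
Binary trees (left/right distinguished) on n nodes are counted by C_n; here n = 11. So D = C_11 = 58786.
A + B + D = 208012 + 742900 + 58786 = 1009698.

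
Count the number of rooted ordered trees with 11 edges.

A rooted plane tree with 11 edges has 12 nodes, and the count is C_11.
C_11 = C_10 · 2(2·10+1)/(10+2) = 16796 · 42/12 = 58786.

58786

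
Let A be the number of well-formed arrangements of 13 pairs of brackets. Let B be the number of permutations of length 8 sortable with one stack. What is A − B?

A balanced arrangement of 13 bracket pairs is a Dyck word of semilength 13, so the count is C_13. So A = C_13 = 742900.
Stack-sortable permutations are exactly the 231-avoiding ones, counted by C_n; here n = 8. So B = C_8 = 1430.
A − B = 742900 − 1430 = 741470.

741470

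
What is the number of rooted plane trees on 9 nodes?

1430

A rooted plane tree on 9 nodes has 8 edges, and such trees are counted by C_8.
C_8 = 1430.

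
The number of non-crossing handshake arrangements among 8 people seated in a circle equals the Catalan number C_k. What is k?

Non-crossing handshake pairings of 2n people are counted by C_n; 8 people gives n = 4.

4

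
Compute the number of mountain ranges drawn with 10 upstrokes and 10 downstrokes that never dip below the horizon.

16796

A Dyck path with 10 up-steps and 10 down-steps has semilength 10, so there are C_10 of them.
C_10 = 16796.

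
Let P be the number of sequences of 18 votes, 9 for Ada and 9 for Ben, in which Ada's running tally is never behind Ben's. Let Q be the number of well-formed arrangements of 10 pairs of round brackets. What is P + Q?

Ballot sequences with n votes each where one side never trails are Dyck words, counted by C_n; here n = 9. So P = C_9 = 4862.
Balanced strings of n pairs of brackets are counted by C_n; here n = 10. So Q = C_10 = 16796.
P + Q = 4862 + 16796 = 21658.

21658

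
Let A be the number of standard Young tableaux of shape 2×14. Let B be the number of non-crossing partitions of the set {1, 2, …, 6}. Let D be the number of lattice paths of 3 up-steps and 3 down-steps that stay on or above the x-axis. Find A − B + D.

Standard Young tableaux of shape 2×n are counted by C_n; here n = 14. So A = C_14 = 2674440.
Non-crossing partitions of an n-element set are counted by C_n; here n = 6. So B = C_6 = 132.
A Dyck path with 3 up-steps and 3 down-steps has semilength 3, so there are C_3 of them. So D = C_3 = 5.
A − B + D = 2674440 − 132 + 5 = 2674313.

2674313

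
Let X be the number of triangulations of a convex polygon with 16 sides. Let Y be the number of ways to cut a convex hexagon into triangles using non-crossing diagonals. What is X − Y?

A convex 16-gon is triangulated into 14 triangles, and the number of such triangulations is the Catalan number C_{16−2} = C_14. So X = C_14 = 2674440.
The number of triangulations of a 6-gon is the Catalan number C_4 (index = sides − 2). So Y = C_4 = 14.
X − Y = 2674440 − 14 = 2674426.

2674426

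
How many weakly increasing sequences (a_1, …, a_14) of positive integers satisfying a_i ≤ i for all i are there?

Weakly increasing sequences with a_i ≤ i biject with Dyck paths of semilength 14, so there are C_14.
C_14 = C_13 · 2(2·13+1)/(13+2) = 742900 · 54/15 = 2674440.

2674440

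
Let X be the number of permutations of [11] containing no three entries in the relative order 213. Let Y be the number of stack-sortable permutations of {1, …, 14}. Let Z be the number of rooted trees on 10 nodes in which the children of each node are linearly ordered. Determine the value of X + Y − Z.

For any fixed pattern of length 3, the pattern-avoiding permutations of [11] number C_11. So X = C_11 = 58786.
Stack-sortable permutations are exactly the 231-avoiding ones, counted by C_n; here n = 14. So Y = C_14 = 2674440.
A rooted plane tree on 10 nodes has 9 edges, and such trees are counted by C_9. So Z = C_9 = 4862.
X + Y − Z = 58786 + 2674440 − 4862 = 2728364.

2728364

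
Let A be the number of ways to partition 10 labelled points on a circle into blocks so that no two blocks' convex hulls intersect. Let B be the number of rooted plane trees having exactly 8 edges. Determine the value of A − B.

15366

Non-crossing partitions of an n-element set are counted by C_n; here n = 10. So A = C_10 = 16796.
Rooted ordered trees with n edges are counted by C_n; here n = 8. So B = C_8 = 1430.
A − B = 16796 − 1430 = 15366.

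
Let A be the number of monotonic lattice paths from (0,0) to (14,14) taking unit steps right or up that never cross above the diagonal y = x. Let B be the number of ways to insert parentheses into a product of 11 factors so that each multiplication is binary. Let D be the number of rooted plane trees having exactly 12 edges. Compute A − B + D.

Monotone paths in an n×n grid that stay weakly below the diagonal are counted by C_n; here n = 14. So A = C_14 = 2674440.
Parenthesizations of m factors correspond to full binary trees with m leaves, counted by C_{m−1}; m = 11 gives C_10. So B = C_10 = 16796.
A rooted plane tree with 12 edges has 13 nodes, and the count is C_12. So D = C_12 = 208012.
A − B + D = 2674440 − 16796 + 208012 = 2865656.

2865656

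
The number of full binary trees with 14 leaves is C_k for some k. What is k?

13

A full binary tree with L leaves has L−1 internal nodes and is counted by C_{L−1}; L = 14 gives C_13.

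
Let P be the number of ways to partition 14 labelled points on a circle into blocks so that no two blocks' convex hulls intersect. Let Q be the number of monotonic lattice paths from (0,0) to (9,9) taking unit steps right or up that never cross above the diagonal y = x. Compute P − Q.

2669578

The non-crossing partitions of [14] form a lattice of size C_14. So P = C_14 = 2674440.
Sub-diagonal monotone paths from (0,0) to (9,9) biject with Dyck paths of semilength 9, giving C_9. So Q = C_9 = 4862.
P − Q = 2674440 − 4862 = 2669578.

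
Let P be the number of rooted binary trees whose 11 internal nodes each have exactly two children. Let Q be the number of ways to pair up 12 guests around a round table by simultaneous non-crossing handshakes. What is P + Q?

58918

The number of full binary trees on 11 internal nodes is the Catalan number C_11. So P = C_11 = 58786.
Non-crossing handshake pairings of 2n people are counted by C_n; 12 people gives n = 6. So Q = C_6 = 132.
P + Q = 58786 + 132 = 58918.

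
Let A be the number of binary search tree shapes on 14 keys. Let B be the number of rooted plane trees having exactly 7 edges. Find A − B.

Binary trees (left/right distinguished) on n nodes are counted by C_n; here n = 14. So A = C_14 = 2674440.
Rooted ordered trees with n edges are counted by C_n; here n = 7. So B = C_7 = 429.
A − B = 2674440 − 429 = 2674011.

2674011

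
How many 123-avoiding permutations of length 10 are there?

For any fixed pattern of length 3, the pattern-avoiding permutations of [10] number C_10.
C_10 = C_9 · 2(2·9+1)/(9+2) = 4862 · 38/11 = 16796.

16796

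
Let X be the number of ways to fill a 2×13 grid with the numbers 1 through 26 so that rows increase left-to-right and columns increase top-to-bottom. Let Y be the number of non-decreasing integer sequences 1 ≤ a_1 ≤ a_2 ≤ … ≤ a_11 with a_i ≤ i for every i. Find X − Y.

By the hook-length formula (or a Dyck-path bijection), SYT of shape 2×13 number C_13. So X = C_13 = 742900.
Such sub-staircase sequences of length n are counted by C_n; here n = 11. So Y = C_11 = 58786.
X − Y = 742900 − 58786 = 684114.

684114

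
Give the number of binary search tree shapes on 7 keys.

429

There are C_n binary search tree shapes on n keys; with n = 7 that is C_7.
C_7 = C(14,7)/8 = 3432/8 = 429.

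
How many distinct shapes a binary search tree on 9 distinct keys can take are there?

Binary trees (left/right distinguished) on n nodes are counted by C_n; here n = 9.
C_9 = C(18,9)/10 = 48620/10 = 4862.

4862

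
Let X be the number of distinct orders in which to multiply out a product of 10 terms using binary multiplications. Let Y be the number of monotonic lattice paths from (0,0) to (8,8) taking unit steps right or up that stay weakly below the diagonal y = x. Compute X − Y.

Parenthesizations of m factors correspond to full binary trees with m leaves, counted by C_{m−1}; m = 10 gives C_9. So X = C_9 = 4862.
Monotone paths in an n×n grid that stay weakly below the diagonal are counted by C_n; here n = 8. So Y = C_8 = 1430.
X − Y = 4862 − 1430 = 3432.

3432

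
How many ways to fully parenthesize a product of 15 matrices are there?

Ways to associate a product of 15 factors correspond to binary trees on 15 leaves, so the count is C_14.
C_14 = C(28,14)/15 = 40116600/15 = 2674440.

2674440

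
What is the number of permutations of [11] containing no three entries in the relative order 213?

For any fixed pattern of length 3, the pattern-avoiding permutations of [11] number C_11.
C_11 = C_10 · 2(2·10+1)/(10+2) = 16796 · 42/12 = 58786.

58786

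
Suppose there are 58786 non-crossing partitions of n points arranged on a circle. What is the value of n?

Non-crossing partitions of [n] are counted by C_n. The Catalan number equal to 58786 is C_11.

11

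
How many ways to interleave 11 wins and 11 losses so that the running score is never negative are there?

Reading a vote for the leader as '(' and for the other as ')' turns such a sequence into a balanced string of 11 pairs, so the count is C_11.
C_11 = 58786.

58786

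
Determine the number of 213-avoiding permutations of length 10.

Permutations of [n] avoiding any single length-3 pattern are counted by C_n; here n = 10.
C_10 = 16796.

16796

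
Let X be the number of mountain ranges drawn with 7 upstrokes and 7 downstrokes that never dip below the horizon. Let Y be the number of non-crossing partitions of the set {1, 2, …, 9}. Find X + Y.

A Dyck path with 7 up-steps and 7 down-steps has semilength 7, so there are C_7 of them. So X = C_7 = 429.
Non-crossing partitions of an n-element set are counted by C_n; here n = 9. So Y = C_9 = 4862.
X + Y = 429 + 4862 = 5291.

5291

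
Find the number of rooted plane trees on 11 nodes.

16796

Rooted ordered (plane) trees on m nodes have m−1 edges and are counted by C_{m−1}; m = 11 gives C_10.
C_10 = 16796.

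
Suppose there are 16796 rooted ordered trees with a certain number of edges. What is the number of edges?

Rooted ordered trees with n edges are counted by C_n, and C_10 = 16796.

10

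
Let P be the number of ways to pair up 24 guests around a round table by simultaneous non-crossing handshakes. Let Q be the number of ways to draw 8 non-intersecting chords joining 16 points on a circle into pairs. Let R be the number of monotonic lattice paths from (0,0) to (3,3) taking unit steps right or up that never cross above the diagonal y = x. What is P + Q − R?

209437

Non-crossing handshake pairings of 2n people are counted by C_n; 24 people gives n = 12. So P = C_12 = 208012.
Non-crossing perfect matchings of 2n points on a circle are counted by C_n; with 16 points, n = 8. So Q = C_8 = 1430.
Monotone paths in an n×n grid that stay weakly below the diagonal are counted by C_n; here n = 3. So R = C_3 = 5.
P + Q − R = 208012 + 1430 − 5 = 209437.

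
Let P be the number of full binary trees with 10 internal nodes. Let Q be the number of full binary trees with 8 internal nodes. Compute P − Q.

The number of full binary trees on 10 internal nodes is the Catalan number C_10. So P = C_10 = 16796.
The number of full binary trees on 8 internal nodes is the Catalan number C_8. So Q = C_8 = 1430.
P − Q = 16796 − 1430 = 15366.

15366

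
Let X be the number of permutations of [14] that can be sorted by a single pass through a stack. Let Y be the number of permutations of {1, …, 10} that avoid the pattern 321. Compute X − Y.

2657644

By Knuth's characterisation, the stack-sortable permutations of length 14 are the 231-avoiders, numbering C_14. So X = C_14 = 2674440.
Permutations of [n] avoiding any single length-3 pattern are counted by C_n; here n = 10. So Y = C_10 = 16796.
X − Y = 2674440 − 16796 = 2657644.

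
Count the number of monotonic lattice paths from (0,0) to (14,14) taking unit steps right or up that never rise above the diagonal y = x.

Sub-diagonal monotone paths from (0,0) to (14,14) biject with Dyck paths of semilength 14, giving C_14.
C_14 = 2674440.

2674440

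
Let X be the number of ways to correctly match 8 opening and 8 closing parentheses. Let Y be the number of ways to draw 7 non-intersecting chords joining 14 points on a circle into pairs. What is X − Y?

A balanced arrangement of 8 bracket pairs is a Dyck word of semilength 8, so the count is C_8. So X = C_8 = 1430.
Pairing 14 circle points by 7 non-crossing chords gives C_7 matchings. So Y = C_7 = 429.
X − Y = 1430 − 429 = 1001.

1001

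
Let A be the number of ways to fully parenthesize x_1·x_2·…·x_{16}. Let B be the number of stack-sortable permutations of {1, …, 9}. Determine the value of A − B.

9689983

Bracketing 16 factors into binary products is counted by C_{16−1} = C_15. So A = C_15 = 9694845.
Stack-sortable permutations are exactly the 231-avoiding ones, counted by C_n; here n = 9. So B = C_9 = 4862.
A − B = 9694845 − 4862 = 9689983.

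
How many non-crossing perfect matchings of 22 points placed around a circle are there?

Non-crossing perfect matchings of 2n points on a circle are counted by C_n; with 22 points, n = 11.
C_11 = C(22,11)/12 = 705432/12 = 58786.

58786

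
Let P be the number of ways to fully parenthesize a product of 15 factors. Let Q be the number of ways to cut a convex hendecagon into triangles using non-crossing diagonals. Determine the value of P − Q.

Bracketing 15 factors into binary products is counted by C_{15−1} = C_14. So P = C_14 = 2674440.
The number of triangulations of an 11-gon is the Catalan number C_9 (index = sides − 2). So Q = C_9 = 4862.
P − Q = 2674440 − 4862 = 2669578.

2669578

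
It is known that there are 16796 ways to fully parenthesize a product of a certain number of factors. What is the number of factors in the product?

Parenthesizations of m factors are counted by C_{m−1}. The Catalan number equal to 16796 is C_10.
So the index is 10, and the number of factors is 10 + 1 = 11.

11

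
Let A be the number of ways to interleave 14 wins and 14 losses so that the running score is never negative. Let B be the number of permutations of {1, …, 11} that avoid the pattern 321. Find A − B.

Reading a vote for the leader as '(' and for the other as ')' turns such a sequence into a balanced string of 14 pairs, so the count is C_14. So A = C_14 = 2674440.
Permutations of [n] avoiding any single length-3 pattern are counted by C_n; here n = 11. So B = C_11 = 58786.
A − B = 2674440 − 58786 = 2615654.

2615654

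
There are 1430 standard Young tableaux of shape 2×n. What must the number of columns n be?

Standard Young tableaux of shape 2×n are counted by C_n. Since C_8 = 1430, the index is 8.

8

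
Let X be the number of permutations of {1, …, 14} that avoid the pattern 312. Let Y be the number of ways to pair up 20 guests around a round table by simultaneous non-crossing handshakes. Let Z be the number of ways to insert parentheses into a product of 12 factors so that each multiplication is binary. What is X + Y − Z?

2632450

Permutations of [n] avoiding any single length-3 pattern are counted by C_n; here n = 14. So X = C_14 = 2674440.
Non-crossing handshake pairings of 2n people are counted by C_n; 20 people gives n = 10. So Y = C_10 = 16796.
Ways to associate a product of 12 factors correspond to binary trees on 12 leaves, so the count is C_11. So Z = C_11 = 58786.
X + Y − Z = 2674440 + 16796 − 58786 = 2632450.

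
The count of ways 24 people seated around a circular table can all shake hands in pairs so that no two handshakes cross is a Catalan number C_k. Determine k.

With 24 = 2·12 people, non-crossing handshake pairings are non-crossing perfect matchings on a circle, counted by C_12.

12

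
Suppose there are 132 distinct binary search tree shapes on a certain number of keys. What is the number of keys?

Binary search tree shapes on n keys are counted by C_n, and C_6 = 132.

6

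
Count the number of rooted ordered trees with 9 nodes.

1430

A rooted plane tree on 9 nodes has 8 edges, and such trees are counted by C_8.
C_8 = C_7 · 2(2·7+1)/(7+2) = 429 · 30/9 = 1430.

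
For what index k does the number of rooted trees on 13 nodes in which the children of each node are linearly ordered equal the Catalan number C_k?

Rooted ordered (plane) trees on m nodes have m−1 edges and are counted by C_{m−1}; m = 13 gives C_12.

12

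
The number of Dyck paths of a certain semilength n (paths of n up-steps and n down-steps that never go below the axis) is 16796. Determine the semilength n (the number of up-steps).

10

Dyck paths of semilength n are counted by C_n; 16796 = C_10.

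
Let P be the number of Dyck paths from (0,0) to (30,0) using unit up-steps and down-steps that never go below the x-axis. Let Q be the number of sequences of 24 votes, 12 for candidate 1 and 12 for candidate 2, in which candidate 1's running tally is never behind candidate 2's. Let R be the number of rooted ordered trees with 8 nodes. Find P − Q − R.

A Dyck path with 15 up-steps and 15 down-steps has semilength 15, so there are C_15 of them. So P = C_15 = 9694845.
Ballot sequences with n votes each where one side never trails are Dyck words, counted by C_n; here n = 12. So Q = C_12 = 208012.
A rooted plane tree on 8 nodes has 7 edges, and such trees are counted by C_7. So R = C_7 = 429.
P − Q − R = 9694845 − 208012 − 429 = 9486404.

9486404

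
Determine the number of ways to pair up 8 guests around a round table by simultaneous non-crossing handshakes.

With 8 = 2·4 people, non-crossing handshake pairings are non-crossing perfect matchings on a circle, counted by C_4.
C_4 = C_3 · 2(2·3+1)/(3+2) = 5 · 14/5 = 14.

14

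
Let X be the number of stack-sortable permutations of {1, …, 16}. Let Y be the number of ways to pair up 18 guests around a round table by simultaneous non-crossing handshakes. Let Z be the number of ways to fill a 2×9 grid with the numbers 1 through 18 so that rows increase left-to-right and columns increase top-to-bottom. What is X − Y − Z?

35347946

Stack-sortable permutations are exactly the 231-avoiding ones, counted by C_n; here n = 16. So X = C_16 = 35357670.
Non-crossing handshake pairings of 2n people are counted by C_n; 18 people gives n = 9. So Y = C_9 = 4862.
Standard Young tableaux of shape 2×n are counted by C_n; here n = 9. So Z = C_9 = 4862.
X − Y − Z = 35357670 − 4862 − 4862 = 35347946.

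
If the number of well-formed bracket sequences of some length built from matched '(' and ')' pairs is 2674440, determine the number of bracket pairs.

Balanced strings of n bracket-pairs are counted by C_n; 2674440 = C_14.

14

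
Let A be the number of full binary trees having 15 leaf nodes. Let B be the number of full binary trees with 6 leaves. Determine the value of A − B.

A full binary tree with L leaves has L−1 internal nodes and is counted by C_{L−1}; L = 15 gives C_14. So A = C_14 = 2674440.
A full binary tree with L leaves has L−1 internal nodes and is counted by C_{L−1}; L = 6 gives C_5. So B = C_5 = 42.
A − B = 2674440 − 42 = 2674398.

2674398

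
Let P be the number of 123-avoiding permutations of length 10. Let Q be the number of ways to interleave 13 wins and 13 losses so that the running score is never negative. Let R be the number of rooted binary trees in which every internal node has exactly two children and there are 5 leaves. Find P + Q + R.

Permutations of [n] avoiding any single length-3 pattern are counted by C_n; here n = 10. So P = C_10 = 16796.
Ballot sequences with n votes each where one side never trails are Dyck words, counted by C_n; here n = 13. So Q = C_13 = 742900.
Full binary trees with 5 leaves have 5−1 = 4 internal nodes, so there are C_4 of them. So R = C_4 = 14.
P + Q + R = 16796 + 742900 + 14 = 759710.

759710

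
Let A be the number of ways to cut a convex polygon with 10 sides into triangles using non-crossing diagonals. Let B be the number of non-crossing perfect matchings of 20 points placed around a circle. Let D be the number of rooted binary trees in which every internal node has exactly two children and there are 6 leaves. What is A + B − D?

18184

Triangulations of a convex m-gon are counted by C_{m−2}; with m = 10 this is C_8. So A = C_8 = 1430.
Non-crossing perfect matchings of 2n points on a circle are counted by C_n; with 20 points, n = 10. So B = C_10 = 16796.
Full binary trees with 6 leaves have 6−1 = 5 internal nodes, so there are C_5 of them. So D = C_5 = 42.
A + B − D = 1430 + 16796 − 42 = 18184.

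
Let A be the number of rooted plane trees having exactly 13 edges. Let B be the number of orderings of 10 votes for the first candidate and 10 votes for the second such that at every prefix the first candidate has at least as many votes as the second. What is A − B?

A rooted plane tree with 13 edges has 14 nodes, and the count is C_13. So A = C_13 = 742900.
Ballot sequences with n votes each where one side never trails are Dyck words, counted by C_n; here n = 10. So B = C_10 = 16796.
A − B = 742900 − 16796 = 726104.

726104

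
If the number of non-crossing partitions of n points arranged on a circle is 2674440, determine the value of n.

Non-crossing partitions of [n] are counted by C_n. The Catalan number equal to 2674440 is C_14.

14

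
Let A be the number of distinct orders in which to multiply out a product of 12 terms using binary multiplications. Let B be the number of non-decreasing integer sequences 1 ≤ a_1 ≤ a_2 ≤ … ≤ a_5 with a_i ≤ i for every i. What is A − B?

Parenthesizations of m factors correspond to full binary trees with m leaves, counted by C_{m−1}; m = 12 gives C_11. So A = C_11 = 58786.
Weakly increasing sequences with a_i ≤ i biject with Dyck paths of semilength 5, so there are C_5. So B = C_5 = 42.
A − B = 58786 − 42 = 58744.

58744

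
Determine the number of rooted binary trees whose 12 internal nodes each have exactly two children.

208012

The number of full binary trees on 12 internal nodes is the Catalan number C_12.
C_12 = C(24,12)/13 = 2704156/13 = 208012.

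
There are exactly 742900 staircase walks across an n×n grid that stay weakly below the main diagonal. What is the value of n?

13

Such diagonal-avoiding paths in an n×n grid are counted by C_n, and C_13 = 742900.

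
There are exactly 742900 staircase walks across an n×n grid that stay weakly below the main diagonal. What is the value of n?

Such diagonal-avoiding paths in an n×n grid are counted by C_n, and C_13 = 742900.

13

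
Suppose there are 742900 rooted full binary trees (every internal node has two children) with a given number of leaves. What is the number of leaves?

14

Full binary trees with L leaves are counted by C_{L−1}. The Catalan number equal to 742900 is C_13.
So the index is 13, and the number of leaves is 13 + 1 = 14.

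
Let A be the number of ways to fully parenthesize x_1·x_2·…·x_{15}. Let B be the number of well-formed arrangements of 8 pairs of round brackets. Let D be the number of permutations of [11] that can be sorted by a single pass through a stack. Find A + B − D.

Bracketing 15 factors into binary products is counted by C_{15−1} = C_14. So A = C_14 = 2674440.
With 8 pairs the number of balanced bracket strings is the Catalan number C_8. So B = C_8 = 1430.
By Knuth's characterisation, the stack-sortable permutations of length 11 are the 231-avoiders, numbering C_11. So D = C_11 = 58786.
A + B − D = 2674440 + 1430 − 58786 = 2617084.

2617084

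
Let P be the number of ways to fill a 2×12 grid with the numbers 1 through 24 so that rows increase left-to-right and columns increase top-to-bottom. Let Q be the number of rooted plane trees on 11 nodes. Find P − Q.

191216

By the hook-length formula (or a Dyck-path bijection), SYT of shape 2×12 number C_12. So P = C_12 = 208012.
Rooted ordered (plane) trees on m nodes have m−1 edges and are counted by C_{m−1}; m = 11 gives C_10. So Q = C_10 = 16796.
P − Q = 208012 − 16796 = 191216.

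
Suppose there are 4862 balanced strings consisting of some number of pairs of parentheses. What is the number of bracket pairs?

9

Balanced strings of n bracket-pairs are counted by C_n. The Catalan number equal to 4862 is C_9.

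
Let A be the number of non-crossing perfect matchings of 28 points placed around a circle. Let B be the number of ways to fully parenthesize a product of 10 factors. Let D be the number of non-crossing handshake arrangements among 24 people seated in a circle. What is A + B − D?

2471290

Non-crossing perfect matchings of 2n points on a circle are counted by C_n; with 28 points, n = 14. So A = C_14 = 2674440.
Bracketing 10 factors into binary products is counted by C_{10−1} = C_9. So B = C_9 = 4862.
With 24 = 2·12 people, non-crossing handshake pairings are non-crossing perfect matchings on a circle, counted by C_12. So D = C_12 = 208012.
A + B − D = 2674440 + 4862 − 208012 = 2471290.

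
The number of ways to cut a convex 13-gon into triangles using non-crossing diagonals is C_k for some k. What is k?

11

Triangulations of a convex m-gon are counted by C_{m−2}; with m = 13 this is C_11.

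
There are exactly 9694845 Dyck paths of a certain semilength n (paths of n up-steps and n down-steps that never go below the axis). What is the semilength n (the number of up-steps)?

15

Dyck paths of semilength n are counted by C_n, and C_15 = 9694845.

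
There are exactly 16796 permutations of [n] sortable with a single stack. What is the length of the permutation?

Stack-sortable permutations of [n] are counted by C_n; 16796 = C_10.

10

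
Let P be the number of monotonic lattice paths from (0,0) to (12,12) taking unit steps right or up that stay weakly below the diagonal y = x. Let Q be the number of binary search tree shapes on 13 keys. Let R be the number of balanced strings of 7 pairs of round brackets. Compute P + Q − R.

Sub-diagonal monotone paths from (0,0) to (12,12) biject with Dyck paths of semilength 12, giving C_12. So P = C_12 = 208012.
Binary trees (left/right distinguished) on n nodes are counted by C_n; here n = 13. So Q = C_13 = 742900.
A balanced arrangement of 7 bracket pairs is a Dyck word of semilength 7, so the count is C_7. So R = C_7 = 429.
P + Q − R = 208012 + 742900 − 429 = 950483.

950483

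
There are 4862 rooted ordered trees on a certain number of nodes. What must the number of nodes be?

Rooted ordered trees on m nodes are counted by C_{m−1}. The Catalan number equal to 4862 is C_9.
So the index is 9, and the number of nodes is 9 + 1 = 10.

10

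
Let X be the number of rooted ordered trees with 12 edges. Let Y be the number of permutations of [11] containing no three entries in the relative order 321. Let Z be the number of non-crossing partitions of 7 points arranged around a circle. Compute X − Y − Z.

A rooted plane tree with 12 edges has 13 nodes, and the count is C_12. So X = C_12 = 208012.
Permutations of [n] avoiding any single length-3 pattern are counted by C_n; here n = 11. So Y = C_11 = 58786.
The non-crossing partitions of [7] form a lattice of size C_7. So Z = C_7 = 429.
X − Y − Z = 208012 − 58786 − 429 = 148797.

148797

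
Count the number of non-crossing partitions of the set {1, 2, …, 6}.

132

The non-crossing partitions of [6] form a lattice of size C_6.
C_6 = 132.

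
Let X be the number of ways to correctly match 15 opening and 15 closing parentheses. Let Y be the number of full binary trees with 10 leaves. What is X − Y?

Balanced strings of n pairs of brackets are counted by C_n; here n = 15. So X = C_15 = 9694845.
Full binary trees with 10 leaves have 10−1 = 9 internal nodes, so there are C_9 of them. So Y = C_9 = 4862.
X − Y = 9694845 − 4862 = 9689983.

9689983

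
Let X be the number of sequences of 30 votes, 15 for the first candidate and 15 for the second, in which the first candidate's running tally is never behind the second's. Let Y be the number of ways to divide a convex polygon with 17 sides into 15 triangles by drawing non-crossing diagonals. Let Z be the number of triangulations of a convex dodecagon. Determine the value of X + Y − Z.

Ballot sequences with n votes each where one side never trails are Dyck words, counted by C_n; here n = 15. So X = C_15 = 9694845.
Triangulations of a convex m-gon are counted by C_{m−2}; with m = 17 this is C_15. So Y = C_15 = 9694845.
A convex 12-gon is triangulated into 10 triangles, and the number of such triangulations is the Catalan number C_{12−2} = C_10. So Z = C_10 = 16796.
X + Y − Z = 9694845 + 9694845 − 16796 = 19372894.

19372894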